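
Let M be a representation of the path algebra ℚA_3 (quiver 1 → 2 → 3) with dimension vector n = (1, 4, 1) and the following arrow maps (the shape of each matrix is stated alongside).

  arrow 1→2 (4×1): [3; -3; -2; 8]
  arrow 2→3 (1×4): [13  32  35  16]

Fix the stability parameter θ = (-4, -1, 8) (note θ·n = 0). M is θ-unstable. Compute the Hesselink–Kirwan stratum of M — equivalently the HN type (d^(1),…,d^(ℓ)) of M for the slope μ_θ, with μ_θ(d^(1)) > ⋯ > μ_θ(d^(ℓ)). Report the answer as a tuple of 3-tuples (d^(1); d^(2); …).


Barcode: M ≅ I[1,3], I[2,2]^3. HN layers by μ_θ (3 steps, strictly decreasing):
  μ^(1)=8; μ^(2)=-1; μ^(3)=-4

((0, 0, 1); (0, 4, 0); (1, 0, 0))


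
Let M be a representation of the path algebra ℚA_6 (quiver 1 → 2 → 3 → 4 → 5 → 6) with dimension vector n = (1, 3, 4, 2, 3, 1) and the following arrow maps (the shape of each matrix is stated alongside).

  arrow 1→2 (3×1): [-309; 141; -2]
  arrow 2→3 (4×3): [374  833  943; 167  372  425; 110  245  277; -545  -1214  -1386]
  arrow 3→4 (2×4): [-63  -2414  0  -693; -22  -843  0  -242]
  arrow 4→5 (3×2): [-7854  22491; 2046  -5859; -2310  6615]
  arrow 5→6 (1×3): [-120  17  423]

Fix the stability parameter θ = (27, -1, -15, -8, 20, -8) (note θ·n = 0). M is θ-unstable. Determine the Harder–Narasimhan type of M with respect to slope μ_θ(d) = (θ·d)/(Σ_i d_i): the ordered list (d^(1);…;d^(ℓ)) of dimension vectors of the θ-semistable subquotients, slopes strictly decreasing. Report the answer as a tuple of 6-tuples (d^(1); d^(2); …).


Barcode: M ≅ I[1,6], I[2,3], I[2,4], I[3,3], I[5,5]^2. HN layers by μ_θ (5 steps, strictly decreasing):
  μ^(1)=20; μ^(2)=6; μ^(3)=3/4; μ^(4)=-8; μ^(5)=-15

((0, 0, 0, 0, 2, 0); (0, 0, 0, 0, 1, 1); (1, 1, 1, 1, 0, 0); (0, 2, 2, 1, 0, 0); (0, 0, 1, 0, 0, 0))


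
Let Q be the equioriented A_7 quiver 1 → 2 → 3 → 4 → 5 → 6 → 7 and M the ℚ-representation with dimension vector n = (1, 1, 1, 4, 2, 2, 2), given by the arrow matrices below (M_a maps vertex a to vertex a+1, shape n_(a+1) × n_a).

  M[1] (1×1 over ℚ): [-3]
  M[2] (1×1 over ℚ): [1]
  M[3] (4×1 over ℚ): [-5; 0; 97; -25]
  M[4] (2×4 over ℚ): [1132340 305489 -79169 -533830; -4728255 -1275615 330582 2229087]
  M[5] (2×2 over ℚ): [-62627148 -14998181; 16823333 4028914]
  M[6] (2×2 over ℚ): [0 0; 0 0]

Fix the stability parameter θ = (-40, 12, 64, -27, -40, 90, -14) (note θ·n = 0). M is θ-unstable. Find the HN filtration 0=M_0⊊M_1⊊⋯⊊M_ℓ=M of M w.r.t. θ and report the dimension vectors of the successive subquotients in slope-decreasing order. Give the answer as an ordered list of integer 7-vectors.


Barcode: M ≅ I[1,6], I[4,4]^2, I[4,6], I[7,7]^2. HN layers by μ_θ (6 steps, strictly decreasing):
  μ^(1)=90; μ^(2)=9/4; μ^(3)=-14; μ^(4)=-27; μ^(5)=-67/2; μ^(6)=-40

((0, 0, 0, 0, 0, 2, 0); (0, 1, 1, 1, 1, 0, 0); (0, 0, 0, 0, 0, 0, 2); (0, 0, 0, 2, 0, 0, 0); (0, 0, 0, 1, 1, 0, 0); (1, 0, 0, 0, 0, 0, 0))


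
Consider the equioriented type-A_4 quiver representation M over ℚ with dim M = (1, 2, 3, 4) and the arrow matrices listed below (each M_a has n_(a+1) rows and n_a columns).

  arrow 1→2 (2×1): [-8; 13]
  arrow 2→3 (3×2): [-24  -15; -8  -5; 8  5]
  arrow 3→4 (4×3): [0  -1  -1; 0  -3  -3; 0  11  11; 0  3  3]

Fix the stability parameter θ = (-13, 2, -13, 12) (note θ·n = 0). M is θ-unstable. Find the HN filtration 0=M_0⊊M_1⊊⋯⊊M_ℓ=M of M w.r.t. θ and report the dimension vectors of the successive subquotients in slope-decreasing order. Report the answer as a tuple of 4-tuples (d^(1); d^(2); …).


Interval decomposition of M: I[1,3], I[2,2], I[3,3], I[3,4], I[4,4]^3.
HN type (ℓ=4): μ^(1)=12; μ^(2)=2; μ^(3)=-11/2; μ^(4)=-13

((0, 0, 0, 4); (0, 1, 0, 0); (0, 1, 1, 0); (1, 0, 2, 0))


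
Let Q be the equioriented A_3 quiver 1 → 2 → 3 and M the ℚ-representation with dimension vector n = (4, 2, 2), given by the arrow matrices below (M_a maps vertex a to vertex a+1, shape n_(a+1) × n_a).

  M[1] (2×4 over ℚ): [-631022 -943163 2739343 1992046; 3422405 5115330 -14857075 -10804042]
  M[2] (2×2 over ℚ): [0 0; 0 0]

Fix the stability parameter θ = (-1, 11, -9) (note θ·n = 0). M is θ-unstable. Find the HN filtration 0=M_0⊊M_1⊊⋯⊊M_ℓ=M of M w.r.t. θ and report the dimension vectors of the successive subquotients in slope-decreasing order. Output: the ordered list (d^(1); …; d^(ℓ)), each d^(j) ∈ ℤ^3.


Interval decomposition of M: I[1,1]^2, I[1,2]^2, I[3,3]^2.
HN type (ℓ=3): μ^(1)=11; μ^(2)=-1; μ^(3)=-9

((0, 2, 0); (4, 0, 0); (0, 0, 2))


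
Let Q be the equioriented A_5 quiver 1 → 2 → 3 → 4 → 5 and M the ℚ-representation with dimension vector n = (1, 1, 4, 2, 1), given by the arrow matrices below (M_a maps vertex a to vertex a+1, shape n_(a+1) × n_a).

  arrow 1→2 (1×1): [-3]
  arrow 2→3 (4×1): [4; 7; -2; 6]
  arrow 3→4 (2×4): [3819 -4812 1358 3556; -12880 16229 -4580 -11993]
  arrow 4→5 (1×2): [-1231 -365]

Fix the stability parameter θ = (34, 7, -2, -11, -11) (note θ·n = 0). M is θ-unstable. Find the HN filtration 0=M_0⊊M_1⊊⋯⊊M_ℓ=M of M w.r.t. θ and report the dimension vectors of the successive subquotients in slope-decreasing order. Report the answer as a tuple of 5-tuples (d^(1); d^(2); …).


Via rank(M_{q-1}∘⋯∘M_p): M ≅ I[1,5], I[3,3]^2, I[3,4].
μ_θ-semistable layers: μ^(1)=17/5; μ^(2)=-2; μ^(3)=-13/2

((1, 1, 1, 1, 1); (0, 0, 2, 0, 0); (0, 0, 1, 1, 0))


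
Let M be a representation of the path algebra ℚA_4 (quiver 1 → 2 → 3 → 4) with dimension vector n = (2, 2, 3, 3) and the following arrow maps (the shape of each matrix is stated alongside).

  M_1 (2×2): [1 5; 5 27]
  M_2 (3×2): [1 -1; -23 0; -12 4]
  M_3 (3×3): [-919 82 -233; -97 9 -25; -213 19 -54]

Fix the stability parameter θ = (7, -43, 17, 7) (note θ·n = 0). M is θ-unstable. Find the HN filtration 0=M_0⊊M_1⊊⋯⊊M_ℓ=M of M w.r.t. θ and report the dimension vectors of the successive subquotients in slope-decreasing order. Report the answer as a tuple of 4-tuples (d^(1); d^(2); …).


Barcode: M ≅ I[1,4]^2, I[3,4]. HN layers by μ_θ (2 steps, strictly decreasing):
  μ^(1)=12; μ^(2)=-18

((0, 0, 3, 3); (2, 2, 0, 0))


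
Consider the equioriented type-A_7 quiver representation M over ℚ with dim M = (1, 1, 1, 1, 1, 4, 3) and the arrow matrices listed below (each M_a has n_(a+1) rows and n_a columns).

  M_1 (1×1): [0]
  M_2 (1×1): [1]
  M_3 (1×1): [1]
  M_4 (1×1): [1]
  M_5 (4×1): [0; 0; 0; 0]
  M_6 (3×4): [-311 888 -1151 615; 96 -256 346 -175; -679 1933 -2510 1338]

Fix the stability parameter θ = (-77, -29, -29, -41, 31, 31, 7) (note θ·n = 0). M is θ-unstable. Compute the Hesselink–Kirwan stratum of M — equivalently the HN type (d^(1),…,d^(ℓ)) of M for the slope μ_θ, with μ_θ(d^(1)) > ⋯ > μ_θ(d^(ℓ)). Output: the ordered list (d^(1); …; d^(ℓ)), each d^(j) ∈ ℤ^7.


Via rank(M_{q-1}∘⋯∘M_p): M ≅ I[1,1], I[2,5], I[6,6], I[6,7]^3.
μ_θ-semistable layers: μ^(1)=31; μ^(2)=19; μ^(3)=-33; μ^(4)=-77

((0, 0, 0, 0, 1, 1, 0); (0, 0, 0, 0, 0, 3, 3); (0, 1, 1, 1, 0, 0, 0); (1, 0, 0, 0, 0, 0, 0))


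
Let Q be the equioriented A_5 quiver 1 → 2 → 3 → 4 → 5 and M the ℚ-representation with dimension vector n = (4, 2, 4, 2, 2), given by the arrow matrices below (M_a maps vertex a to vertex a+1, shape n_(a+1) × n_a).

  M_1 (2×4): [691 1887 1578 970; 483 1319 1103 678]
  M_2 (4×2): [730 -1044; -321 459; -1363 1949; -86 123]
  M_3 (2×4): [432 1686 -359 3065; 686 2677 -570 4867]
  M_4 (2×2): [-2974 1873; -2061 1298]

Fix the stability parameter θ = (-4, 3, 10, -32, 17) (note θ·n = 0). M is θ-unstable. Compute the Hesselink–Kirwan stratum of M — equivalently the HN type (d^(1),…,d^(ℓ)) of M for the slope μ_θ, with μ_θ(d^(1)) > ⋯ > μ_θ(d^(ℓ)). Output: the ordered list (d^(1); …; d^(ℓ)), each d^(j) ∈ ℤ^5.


Via rank(M_{q-1}∘⋯∘M_p): M ≅ I[1,1]^2, I[1,3], I[1,5], I[3,3], I[3,5].
μ_θ-semistable layers: μ^(1)=17; μ^(2)=10; μ^(3)=3; μ^(4)=-4; μ^(5)=-23/4; μ^(6)=-11

((0, 0, 0, 0, 2); (0, 0, 2, 0, 0); (0, 1, 0, 0, 0); (3, 0, 0, 0, 0); (1, 1, 1, 1, 0); (0, 0, 1, 1, 0))


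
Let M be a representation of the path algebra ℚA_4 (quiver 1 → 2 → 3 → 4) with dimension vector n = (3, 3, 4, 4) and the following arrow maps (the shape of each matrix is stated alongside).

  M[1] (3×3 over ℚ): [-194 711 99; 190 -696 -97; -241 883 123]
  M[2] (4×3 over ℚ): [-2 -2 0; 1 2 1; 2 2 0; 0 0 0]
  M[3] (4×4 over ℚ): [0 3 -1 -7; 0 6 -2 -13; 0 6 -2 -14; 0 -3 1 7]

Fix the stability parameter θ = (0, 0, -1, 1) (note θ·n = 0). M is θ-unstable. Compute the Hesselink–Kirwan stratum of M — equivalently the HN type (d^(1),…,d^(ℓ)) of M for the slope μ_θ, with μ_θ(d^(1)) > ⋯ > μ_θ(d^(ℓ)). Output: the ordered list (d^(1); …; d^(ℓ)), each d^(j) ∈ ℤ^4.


Barcode: M ≅ I[1,2], I[1,3], I[1,4], I[3,3], I[3,4], I[4,4]^2. HN layers by μ_θ (4 steps, strictly decreasing):
  μ^(1)=1; μ^(2)=0; μ^(3)=-1/3; μ^(4)=-1

((0, 0, 0, 4); (1, 1, 0, 0); (2, 2, 2, 0); (0, 0, 2, 0))


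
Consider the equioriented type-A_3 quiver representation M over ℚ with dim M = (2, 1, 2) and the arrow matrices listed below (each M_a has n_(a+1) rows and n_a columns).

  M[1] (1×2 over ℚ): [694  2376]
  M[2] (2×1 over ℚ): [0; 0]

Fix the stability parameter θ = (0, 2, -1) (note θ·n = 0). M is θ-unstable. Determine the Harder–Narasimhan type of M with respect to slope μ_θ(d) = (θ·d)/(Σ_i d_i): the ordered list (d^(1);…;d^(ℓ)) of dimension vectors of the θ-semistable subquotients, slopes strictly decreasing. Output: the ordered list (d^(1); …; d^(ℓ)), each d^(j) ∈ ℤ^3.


Interval decomposition of M: I[1,1], I[1,2], I[3,3]^2.
HN type (ℓ=3): μ^(1)=2; μ^(2)=0; μ^(3)=-1

((0, 1, 0); (2, 0, 0); (0, 0, 2))


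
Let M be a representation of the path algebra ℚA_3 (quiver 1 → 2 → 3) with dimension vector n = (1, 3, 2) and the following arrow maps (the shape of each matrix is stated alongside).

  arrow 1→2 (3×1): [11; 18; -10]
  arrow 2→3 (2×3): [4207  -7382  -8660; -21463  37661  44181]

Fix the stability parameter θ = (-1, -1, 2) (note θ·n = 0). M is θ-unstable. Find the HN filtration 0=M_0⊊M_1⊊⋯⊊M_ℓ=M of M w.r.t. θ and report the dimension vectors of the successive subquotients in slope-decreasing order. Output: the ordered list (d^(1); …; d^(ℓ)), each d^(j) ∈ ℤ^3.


Barcode: M ≅ I[1,3], I[2,2], I[2,3]. HN layers by μ_θ (2 steps, strictly decreasing):
  μ^(1)=2; μ^(2)=-1

((0, 0, 2); (1, 3, 0))


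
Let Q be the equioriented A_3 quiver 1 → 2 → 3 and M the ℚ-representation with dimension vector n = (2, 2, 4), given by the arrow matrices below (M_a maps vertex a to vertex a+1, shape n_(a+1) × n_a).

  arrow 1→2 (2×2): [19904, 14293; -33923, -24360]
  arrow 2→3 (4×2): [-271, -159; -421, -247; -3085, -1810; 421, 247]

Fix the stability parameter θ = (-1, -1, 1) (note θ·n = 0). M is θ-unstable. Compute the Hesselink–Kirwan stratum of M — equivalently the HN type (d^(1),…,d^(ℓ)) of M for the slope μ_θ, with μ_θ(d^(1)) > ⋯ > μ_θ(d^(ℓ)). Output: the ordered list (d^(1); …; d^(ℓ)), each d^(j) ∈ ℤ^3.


Via rank(M_{q-1}∘⋯∘M_p): M ≅ I[1,3]^2, I[3,3]^2.
μ_θ-semistable layers: μ^(1)=1; μ^(2)=-1

((0, 0, 4); (2, 2, 0))


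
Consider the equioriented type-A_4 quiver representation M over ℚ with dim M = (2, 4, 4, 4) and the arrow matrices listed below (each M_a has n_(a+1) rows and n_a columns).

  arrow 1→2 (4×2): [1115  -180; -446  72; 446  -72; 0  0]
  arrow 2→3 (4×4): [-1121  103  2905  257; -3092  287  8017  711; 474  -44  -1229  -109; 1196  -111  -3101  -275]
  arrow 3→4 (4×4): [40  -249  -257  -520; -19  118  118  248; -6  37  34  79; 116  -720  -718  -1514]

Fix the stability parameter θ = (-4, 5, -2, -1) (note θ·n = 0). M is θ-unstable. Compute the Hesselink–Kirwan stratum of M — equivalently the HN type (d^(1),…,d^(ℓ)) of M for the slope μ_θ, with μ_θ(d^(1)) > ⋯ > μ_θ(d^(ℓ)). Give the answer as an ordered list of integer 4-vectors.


Via rank(M_{q-1}∘⋯∘M_p): M ≅ I[1,1], I[1,4], I[2,2], I[2,3], I[2,4], I[3,4], I[4,4].
μ_θ-semistable layers: μ^(1)=5; μ^(2)=3/2; μ^(3)=2/3; μ^(4)=-1; μ^(5)=-2; μ^(6)=-4

((0, 1, 0, 0); (0, 1, 1, 0); (0, 2, 2, 2); (0, 0, 0, 2); (0, 0, 1, 0); (2, 0, 0, 0))


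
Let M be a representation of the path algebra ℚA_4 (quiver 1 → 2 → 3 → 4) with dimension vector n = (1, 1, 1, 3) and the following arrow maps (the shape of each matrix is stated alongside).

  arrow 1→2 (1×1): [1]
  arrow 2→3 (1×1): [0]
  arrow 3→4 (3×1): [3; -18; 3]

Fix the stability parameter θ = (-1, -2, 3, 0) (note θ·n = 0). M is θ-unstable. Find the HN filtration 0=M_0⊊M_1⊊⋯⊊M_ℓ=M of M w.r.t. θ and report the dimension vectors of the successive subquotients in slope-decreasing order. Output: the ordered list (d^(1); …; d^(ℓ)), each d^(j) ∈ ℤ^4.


Via rank(M_{q-1}∘⋯∘M_p): M ≅ I[1,2], I[3,4], I[4,4]^2.
μ_θ-semistable layers: μ^(1)=3/2; μ^(2)=0; μ^(3)=-3/2

((0, 0, 1, 1); (0, 0, 0, 2); (1, 1, 0, 0))


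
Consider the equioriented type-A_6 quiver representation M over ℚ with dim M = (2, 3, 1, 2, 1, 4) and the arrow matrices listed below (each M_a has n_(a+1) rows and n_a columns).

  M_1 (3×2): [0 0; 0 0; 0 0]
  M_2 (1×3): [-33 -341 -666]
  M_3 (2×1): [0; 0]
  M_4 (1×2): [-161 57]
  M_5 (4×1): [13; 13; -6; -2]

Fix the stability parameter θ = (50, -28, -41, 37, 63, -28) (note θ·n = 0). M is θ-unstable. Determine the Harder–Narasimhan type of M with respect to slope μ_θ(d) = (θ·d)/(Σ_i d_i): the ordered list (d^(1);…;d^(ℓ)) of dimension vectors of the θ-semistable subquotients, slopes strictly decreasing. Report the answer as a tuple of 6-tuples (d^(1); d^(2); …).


Via rank(M_{q-1}∘⋯∘M_p): M ≅ I[1,1]^2, I[2,2]^2, I[2,3], I[4,4], I[4,6], I[6,6]^3.
μ_θ-semistable layers: μ^(1)=50; μ^(2)=37; μ^(3)=24; μ^(4)=-28; μ^(5)=-69/2

((2, 0, 0, 0, 0, 0); (0, 0, 0, 1, 0, 0); (0, 0, 0, 1, 1, 1); (0, 2, 0, 0, 0, 3); (0, 1, 1, 0, 0, 0))


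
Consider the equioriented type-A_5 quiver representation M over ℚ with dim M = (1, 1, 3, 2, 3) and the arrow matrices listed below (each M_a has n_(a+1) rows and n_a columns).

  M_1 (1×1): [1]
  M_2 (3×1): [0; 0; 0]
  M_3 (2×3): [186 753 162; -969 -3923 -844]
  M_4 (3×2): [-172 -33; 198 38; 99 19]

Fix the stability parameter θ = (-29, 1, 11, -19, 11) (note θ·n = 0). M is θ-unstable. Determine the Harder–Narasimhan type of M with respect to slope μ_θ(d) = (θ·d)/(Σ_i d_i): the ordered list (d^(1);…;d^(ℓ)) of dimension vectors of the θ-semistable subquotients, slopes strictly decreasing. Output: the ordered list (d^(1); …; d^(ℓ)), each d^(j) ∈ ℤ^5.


Interval decomposition of M: I[1,2], I[3,3], I[3,5]^2, I[5,5].
HN type (ℓ=4): μ^(1)=11; μ^(2)=1; μ^(3)=-4; μ^(4)=-29

((0, 0, 1, 0, 3); (0, 1, 0, 0, 0); (0, 0, 2, 2, 0); (1, 0, 0, 0, 0))


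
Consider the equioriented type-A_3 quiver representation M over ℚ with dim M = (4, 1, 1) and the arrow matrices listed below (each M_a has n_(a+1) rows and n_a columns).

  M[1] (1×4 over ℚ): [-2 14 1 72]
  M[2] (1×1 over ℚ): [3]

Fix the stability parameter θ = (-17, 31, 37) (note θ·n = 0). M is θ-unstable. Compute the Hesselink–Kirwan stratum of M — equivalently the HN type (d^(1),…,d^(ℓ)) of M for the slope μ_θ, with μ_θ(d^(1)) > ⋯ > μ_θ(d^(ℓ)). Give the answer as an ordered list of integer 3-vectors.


Via rank(M_{q-1}∘⋯∘M_p): M ≅ I[1,1]^3, I[1,3].
μ_θ-semistable layers: μ^(1)=37; μ^(2)=31; μ^(3)=-17

((0, 0, 1); (0, 1, 0); (4, 0, 0))


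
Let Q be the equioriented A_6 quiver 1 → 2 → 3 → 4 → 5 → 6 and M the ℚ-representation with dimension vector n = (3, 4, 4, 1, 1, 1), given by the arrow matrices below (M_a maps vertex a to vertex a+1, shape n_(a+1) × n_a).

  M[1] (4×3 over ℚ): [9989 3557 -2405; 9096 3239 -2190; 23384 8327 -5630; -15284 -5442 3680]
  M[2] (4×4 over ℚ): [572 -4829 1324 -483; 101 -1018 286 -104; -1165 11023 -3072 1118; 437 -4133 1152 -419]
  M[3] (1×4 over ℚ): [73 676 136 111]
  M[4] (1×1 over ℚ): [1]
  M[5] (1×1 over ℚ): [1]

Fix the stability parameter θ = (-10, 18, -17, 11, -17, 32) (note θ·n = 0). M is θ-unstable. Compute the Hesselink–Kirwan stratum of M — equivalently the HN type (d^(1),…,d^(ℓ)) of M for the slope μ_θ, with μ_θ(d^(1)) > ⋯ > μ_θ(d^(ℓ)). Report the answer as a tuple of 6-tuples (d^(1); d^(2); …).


Interval decomposition of M: I[1,1], I[1,3], I[1,6], I[2,3]^2.
HN type (ℓ=4): μ^(1)=32; μ^(2)=1/2; μ^(3)=-5/4; μ^(4)=-10

((0, 0, 0, 0, 0, 1); (0, 3, 3, 0, 0, 0); (0, 1, 1, 1, 1, 0); (3, 0, 0, 0, 0, 0))


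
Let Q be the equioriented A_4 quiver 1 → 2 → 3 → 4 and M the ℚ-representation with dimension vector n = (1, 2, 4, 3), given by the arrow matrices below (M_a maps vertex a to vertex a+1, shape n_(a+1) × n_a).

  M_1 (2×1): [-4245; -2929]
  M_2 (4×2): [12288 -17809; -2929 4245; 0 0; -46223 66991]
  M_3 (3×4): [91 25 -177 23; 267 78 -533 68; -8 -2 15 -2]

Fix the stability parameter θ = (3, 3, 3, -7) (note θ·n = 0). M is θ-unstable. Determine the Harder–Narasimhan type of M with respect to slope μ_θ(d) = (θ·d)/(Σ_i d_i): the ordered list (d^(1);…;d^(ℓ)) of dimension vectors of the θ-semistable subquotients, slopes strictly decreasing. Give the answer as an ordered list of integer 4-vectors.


Interval decomposition of M: I[1,4], I[2,3], I[3,4]^2.
HN type (ℓ=3): μ^(1)=3; μ^(2)=1/2; μ^(3)=-2

((0, 1, 1, 0); (1, 1, 1, 1); (0, 0, 2, 2))


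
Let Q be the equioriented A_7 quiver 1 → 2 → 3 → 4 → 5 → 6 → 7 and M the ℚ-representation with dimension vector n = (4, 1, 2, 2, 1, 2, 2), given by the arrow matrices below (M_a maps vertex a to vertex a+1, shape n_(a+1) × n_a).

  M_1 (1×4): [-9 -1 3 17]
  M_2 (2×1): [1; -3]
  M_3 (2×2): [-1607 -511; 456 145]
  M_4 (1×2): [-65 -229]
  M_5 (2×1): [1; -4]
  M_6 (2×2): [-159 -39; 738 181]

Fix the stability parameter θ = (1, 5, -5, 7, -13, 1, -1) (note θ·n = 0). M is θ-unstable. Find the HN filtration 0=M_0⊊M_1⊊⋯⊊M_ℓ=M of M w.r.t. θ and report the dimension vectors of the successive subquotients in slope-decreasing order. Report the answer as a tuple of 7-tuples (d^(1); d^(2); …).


Interval decomposition of M: I[1,1]^3, I[1,7], I[3,4], I[6,7].
HN type (ℓ=5): μ^(1)=7; μ^(2)=1; μ^(3)=0; μ^(4)=-1; μ^(5)=-5

((0, 0, 0, 1, 0, 0, 0); (3, 0, 0, 0, 0, 0, 0); (0, 0, 0, 0, 0, 2, 2); (1, 1, 1, 1, 1, 0, 0); (0, 0, 1, 0, 0, 0, 0))


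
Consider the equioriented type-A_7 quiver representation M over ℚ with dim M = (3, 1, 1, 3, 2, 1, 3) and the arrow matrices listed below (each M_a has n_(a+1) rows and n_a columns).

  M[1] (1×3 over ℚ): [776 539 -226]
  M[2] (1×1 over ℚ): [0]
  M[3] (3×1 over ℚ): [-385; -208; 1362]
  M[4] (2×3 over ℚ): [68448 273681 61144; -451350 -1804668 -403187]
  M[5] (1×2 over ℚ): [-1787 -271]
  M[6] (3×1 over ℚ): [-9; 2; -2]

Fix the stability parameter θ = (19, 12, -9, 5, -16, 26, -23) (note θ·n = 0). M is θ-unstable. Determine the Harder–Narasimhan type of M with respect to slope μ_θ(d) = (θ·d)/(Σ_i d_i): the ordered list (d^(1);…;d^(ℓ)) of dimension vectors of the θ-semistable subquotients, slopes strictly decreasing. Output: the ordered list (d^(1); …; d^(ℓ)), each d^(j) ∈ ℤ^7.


Interval decomposition of M: I[1,1]^2, I[1,2], I[3,4], I[4,5], I[4,7], I[7,7]^2.
HN type (ℓ=7): μ^(1)=19; μ^(2)=31/2; μ^(3)=5; μ^(4)=3/2; μ^(5)=-11/2; μ^(6)=-9; μ^(7)=-23

((2, 0, 0, 0, 0, 0, 0); (1, 1, 0, 0, 0, 0, 0); (0, 0, 0, 1, 0, 0, 0); (0, 0, 0, 0, 0, 1, 1); (0, 0, 0, 2, 2, 0, 0); (0, 0, 1, 0, 0, 0, 0); (0, 0, 0, 0, 0, 0, 2))


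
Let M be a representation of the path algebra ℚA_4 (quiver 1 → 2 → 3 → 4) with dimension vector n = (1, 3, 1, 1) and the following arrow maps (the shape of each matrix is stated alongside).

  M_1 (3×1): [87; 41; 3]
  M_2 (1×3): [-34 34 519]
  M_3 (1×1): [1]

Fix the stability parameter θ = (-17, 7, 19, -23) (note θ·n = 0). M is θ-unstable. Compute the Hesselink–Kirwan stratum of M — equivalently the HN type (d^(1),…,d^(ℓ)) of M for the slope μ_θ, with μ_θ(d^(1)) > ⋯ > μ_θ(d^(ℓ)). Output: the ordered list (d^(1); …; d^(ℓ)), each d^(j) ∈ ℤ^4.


Interval decomposition of M: I[1,4], I[2,2]^2.
HN type (ℓ=3): μ^(1)=7; μ^(2)=1; μ^(3)=-17

((0, 2, 0, 0); (0, 1, 1, 1); (1, 0, 0, 0))


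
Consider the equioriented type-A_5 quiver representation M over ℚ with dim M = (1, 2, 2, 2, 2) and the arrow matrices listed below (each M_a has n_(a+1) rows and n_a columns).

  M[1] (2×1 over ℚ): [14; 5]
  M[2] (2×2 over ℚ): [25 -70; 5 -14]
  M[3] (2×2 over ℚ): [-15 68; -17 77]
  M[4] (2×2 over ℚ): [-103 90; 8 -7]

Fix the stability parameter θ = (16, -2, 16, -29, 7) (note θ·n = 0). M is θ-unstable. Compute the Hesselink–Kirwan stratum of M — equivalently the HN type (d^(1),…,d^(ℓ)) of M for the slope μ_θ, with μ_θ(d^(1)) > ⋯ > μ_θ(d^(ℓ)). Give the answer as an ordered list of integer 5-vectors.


Barcode: M ≅ I[1,2], I[2,5], I[3,5]. HN layers by μ_θ (3 steps, strictly decreasing):
  μ^(1)=7; μ^(2)=-5; μ^(3)=-13/2

((1, 1, 0, 0, 2); (0, 1, 1, 1, 0); (0, 0, 1, 1, 0))


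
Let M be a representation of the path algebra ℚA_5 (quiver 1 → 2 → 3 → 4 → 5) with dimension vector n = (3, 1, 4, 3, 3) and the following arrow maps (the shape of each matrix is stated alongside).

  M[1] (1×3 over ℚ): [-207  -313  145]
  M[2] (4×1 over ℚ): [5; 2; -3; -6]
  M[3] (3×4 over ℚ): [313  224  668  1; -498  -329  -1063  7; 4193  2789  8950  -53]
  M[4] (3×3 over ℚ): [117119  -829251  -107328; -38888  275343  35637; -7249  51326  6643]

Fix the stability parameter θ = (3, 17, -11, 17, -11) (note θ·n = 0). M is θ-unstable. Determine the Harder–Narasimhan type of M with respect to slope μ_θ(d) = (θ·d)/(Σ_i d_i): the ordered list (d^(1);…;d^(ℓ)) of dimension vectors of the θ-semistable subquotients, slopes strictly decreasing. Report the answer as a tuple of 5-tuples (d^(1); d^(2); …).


Barcode: M ≅ I[1,1]^2, I[1,4], I[3,3], I[3,5]^2, I[5,5]. HN layers by μ_θ (3 steps, strictly decreasing):
  μ^(1)=17; μ^(2)=3; μ^(3)=-11

((0, 0, 0, 1, 0); (3, 1, 1, 2, 2); (0, 0, 3, 0, 1))


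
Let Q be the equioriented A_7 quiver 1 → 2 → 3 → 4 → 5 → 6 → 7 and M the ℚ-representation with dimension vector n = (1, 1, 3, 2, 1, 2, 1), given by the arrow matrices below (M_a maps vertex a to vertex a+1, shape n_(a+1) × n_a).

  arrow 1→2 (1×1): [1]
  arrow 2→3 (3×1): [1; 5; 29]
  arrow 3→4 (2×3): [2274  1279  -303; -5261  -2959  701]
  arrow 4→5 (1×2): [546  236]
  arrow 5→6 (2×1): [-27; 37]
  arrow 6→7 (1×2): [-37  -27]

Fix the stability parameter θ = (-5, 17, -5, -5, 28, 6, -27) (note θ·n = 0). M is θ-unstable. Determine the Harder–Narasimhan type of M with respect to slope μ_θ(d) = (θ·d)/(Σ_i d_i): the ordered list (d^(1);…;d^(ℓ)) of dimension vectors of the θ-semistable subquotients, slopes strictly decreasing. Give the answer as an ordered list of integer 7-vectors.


Via rank(M_{q-1}∘⋯∘M_p): M ≅ I[1,4], I[3,3], I[3,6], I[6,7].
μ_θ-semistable layers: μ^(1)=17; μ^(2)=7/3; μ^(3)=-5; μ^(4)=-21/2

((0, 0, 0, 0, 1, 1, 0); (0, 1, 1, 1, 0, 0, 0); (1, 0, 2, 1, 0, 0, 0); (0, 0, 0, 0, 0, 1, 1))


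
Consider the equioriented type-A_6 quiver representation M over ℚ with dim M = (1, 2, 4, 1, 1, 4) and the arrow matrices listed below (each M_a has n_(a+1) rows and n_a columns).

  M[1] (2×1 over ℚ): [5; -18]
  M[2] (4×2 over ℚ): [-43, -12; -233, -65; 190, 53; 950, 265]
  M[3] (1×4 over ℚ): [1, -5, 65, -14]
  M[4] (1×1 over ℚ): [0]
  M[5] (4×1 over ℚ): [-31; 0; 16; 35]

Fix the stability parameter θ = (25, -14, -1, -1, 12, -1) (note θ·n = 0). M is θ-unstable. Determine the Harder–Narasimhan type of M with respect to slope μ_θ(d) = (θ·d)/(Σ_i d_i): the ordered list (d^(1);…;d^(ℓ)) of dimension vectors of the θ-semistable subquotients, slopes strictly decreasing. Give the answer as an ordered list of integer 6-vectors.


Interval decomposition of M: I[1,4], I[2,3], I[3,3]^2, I[5,6], I[6,6]^3.
HN type (ℓ=4): μ^(1)=11/2; μ^(2)=9/4; μ^(3)=-1; μ^(4)=-14

((0, 0, 0, 0, 1, 1); (1, 1, 1, 1, 0, 0); (0, 0, 3, 0, 0, 3); (0, 1, 0, 0, 0, 0))


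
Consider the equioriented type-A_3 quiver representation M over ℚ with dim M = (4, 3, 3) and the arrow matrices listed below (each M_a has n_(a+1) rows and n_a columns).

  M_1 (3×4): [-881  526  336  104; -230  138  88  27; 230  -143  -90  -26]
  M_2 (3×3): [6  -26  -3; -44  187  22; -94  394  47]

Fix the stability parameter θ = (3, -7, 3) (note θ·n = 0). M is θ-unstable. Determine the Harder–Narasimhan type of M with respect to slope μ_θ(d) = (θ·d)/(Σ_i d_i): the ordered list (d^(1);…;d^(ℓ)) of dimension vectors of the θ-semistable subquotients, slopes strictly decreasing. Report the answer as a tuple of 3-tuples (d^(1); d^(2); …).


Barcode: M ≅ I[1,1], I[1,2], I[1,3]^2, I[3,3]. HN layers by μ_θ (2 steps, strictly decreasing):
  μ^(1)=3; μ^(2)=-2

((1, 0, 3); (3, 3, 0))


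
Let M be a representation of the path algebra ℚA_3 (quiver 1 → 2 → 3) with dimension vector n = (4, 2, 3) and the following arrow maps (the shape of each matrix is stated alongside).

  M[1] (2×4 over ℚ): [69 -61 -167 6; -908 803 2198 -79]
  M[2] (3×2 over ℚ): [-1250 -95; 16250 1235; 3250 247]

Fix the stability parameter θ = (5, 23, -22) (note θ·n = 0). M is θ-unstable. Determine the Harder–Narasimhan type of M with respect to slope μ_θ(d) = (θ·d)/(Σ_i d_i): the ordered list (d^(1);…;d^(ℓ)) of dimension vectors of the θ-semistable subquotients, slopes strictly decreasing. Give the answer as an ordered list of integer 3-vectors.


Barcode: M ≅ I[1,1]^2, I[1,2], I[1,3], I[3,3]^2. HN layers by μ_θ (4 steps, strictly decreasing):
  μ^(1)=23; μ^(2)=5; μ^(3)=2; μ^(4)=-22

((0, 1, 0); (3, 0, 0); (1, 1, 1); (0, 0, 2))


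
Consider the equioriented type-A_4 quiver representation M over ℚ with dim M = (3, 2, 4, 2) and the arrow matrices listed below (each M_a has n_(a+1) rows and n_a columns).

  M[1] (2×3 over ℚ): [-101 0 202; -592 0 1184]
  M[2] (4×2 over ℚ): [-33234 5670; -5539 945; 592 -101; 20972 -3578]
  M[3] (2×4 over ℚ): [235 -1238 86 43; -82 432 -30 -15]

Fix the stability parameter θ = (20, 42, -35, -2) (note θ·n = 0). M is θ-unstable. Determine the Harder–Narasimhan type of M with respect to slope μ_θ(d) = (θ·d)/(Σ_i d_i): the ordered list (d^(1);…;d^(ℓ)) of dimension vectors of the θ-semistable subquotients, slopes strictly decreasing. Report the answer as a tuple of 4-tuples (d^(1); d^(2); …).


Via rank(M_{q-1}∘⋯∘M_p): M ≅ I[1,1]^2, I[1,3], I[2,3], I[3,4]^2.
μ_θ-semistable layers: μ^(1)=20; μ^(2)=9; μ^(3)=7/2; μ^(4)=-2; μ^(5)=-35

((2, 0, 0, 0); (1, 1, 1, 0); (0, 1, 1, 0); (0, 0, 0, 2); (0, 0, 2, 0))


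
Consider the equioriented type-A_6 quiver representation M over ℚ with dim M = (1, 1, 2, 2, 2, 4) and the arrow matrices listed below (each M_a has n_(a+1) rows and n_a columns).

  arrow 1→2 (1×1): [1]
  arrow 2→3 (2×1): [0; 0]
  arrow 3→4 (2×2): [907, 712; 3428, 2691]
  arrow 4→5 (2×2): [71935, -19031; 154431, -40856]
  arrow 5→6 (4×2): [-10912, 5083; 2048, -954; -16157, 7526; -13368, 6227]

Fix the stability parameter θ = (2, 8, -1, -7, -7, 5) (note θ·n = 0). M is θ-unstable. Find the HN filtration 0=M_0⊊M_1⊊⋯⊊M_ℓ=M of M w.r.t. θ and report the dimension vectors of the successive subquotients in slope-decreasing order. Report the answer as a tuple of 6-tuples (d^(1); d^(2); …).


Barcode: M ≅ I[1,2], I[3,6]^2, I[6,6]^2. HN layers by μ_θ (4 steps, strictly decreasing):
  μ^(1)=8; μ^(2)=5; μ^(3)=2; μ^(4)=-5

((0, 1, 0, 0, 0, 0); (0, 0, 0, 0, 0, 4); (1, 0, 0, 0, 0, 0); (0, 0, 2, 2, 2, 0))


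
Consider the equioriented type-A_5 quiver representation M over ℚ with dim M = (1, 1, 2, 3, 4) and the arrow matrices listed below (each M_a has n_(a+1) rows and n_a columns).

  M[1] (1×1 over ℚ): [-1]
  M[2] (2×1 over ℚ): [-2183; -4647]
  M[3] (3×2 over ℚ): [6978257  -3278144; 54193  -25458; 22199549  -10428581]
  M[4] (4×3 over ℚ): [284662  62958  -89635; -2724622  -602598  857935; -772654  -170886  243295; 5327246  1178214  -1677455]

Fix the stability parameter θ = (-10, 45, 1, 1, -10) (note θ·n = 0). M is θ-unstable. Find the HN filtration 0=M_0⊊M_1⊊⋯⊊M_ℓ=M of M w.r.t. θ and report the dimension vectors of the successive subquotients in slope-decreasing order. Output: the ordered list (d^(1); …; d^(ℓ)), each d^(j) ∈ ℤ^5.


Via rank(M_{q-1}∘⋯∘M_p): M ≅ I[1,4], I[3,5], I[4,4], I[5,5]^3.
μ_θ-semistable layers: μ^(1)=47/3; μ^(2)=1; μ^(3)=-8/3; μ^(4)=-10

((0, 1, 1, 1, 0); (0, 0, 0, 1, 0); (0, 0, 1, 1, 1); (1, 0, 0, 0, 3))


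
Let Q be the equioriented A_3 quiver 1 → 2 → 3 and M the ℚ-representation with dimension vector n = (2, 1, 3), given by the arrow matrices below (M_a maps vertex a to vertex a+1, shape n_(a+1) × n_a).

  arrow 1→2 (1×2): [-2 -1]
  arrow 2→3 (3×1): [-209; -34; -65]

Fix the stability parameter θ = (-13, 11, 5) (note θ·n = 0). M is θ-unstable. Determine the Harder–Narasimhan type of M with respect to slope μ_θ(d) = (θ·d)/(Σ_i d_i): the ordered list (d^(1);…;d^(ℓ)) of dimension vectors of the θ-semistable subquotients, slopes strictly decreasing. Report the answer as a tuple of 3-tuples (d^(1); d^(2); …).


Barcode: M ≅ I[1,1], I[1,3], I[3,3]^2. HN layers by μ_θ (3 steps, strictly decreasing):
  μ^(1)=8; μ^(2)=5; μ^(3)=-13

((0, 1, 1); (0, 0, 2); (2, 0, 0))


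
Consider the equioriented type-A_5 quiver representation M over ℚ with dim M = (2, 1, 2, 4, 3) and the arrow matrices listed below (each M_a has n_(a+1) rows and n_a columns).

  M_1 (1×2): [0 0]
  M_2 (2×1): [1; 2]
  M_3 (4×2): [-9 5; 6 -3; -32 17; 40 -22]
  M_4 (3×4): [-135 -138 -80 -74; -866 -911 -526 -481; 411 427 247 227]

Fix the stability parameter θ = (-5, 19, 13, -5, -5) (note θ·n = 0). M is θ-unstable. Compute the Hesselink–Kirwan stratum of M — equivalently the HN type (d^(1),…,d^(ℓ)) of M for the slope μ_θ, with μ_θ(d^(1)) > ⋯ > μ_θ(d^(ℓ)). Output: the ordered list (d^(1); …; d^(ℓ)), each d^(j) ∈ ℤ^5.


Barcode: M ≅ I[1,1]^2, I[2,5], I[3,5], I[4,4], I[4,5]. HN layers by μ_θ (3 steps, strictly decreasing):
  μ^(1)=11/2; μ^(2)=1; μ^(3)=-5

((0, 1, 1, 1, 1); (0, 0, 1, 1, 1); (2, 0, 0, 2, 1))


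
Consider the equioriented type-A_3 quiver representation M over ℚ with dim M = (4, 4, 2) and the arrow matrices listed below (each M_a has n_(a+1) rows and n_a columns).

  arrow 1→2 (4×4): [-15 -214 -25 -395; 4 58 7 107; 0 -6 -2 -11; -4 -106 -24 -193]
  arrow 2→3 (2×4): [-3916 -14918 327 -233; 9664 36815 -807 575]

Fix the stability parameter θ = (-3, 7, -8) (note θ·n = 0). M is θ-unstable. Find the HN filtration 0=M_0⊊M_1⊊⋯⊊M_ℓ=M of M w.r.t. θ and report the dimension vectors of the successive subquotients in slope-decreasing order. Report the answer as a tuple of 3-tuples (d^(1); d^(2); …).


Via rank(M_{q-1}∘⋯∘M_p): M ≅ I[1,1], I[1,2], I[1,3]^2, I[2,2].
μ_θ-semistable layers: μ^(1)=7; μ^(2)=-1/2; μ^(3)=-3

((0, 2, 0); (0, 2, 2); (4, 0, 0))


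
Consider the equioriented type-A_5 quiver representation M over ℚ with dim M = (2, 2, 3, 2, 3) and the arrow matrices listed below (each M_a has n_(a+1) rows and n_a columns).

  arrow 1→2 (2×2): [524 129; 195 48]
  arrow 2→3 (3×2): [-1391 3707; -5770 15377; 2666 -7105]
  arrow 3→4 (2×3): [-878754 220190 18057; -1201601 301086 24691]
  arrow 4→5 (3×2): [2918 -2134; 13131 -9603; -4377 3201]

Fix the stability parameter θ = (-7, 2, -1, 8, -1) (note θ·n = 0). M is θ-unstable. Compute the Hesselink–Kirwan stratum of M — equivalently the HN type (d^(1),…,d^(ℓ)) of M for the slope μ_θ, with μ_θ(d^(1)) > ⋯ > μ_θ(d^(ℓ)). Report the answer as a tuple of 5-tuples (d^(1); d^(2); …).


Via rank(M_{q-1}∘⋯∘M_p): M ≅ I[1,4], I[1,5], I[3,3], I[5,5]^2.
μ_θ-semistable layers: μ^(1)=8; μ^(2)=7/2; μ^(3)=1/2; μ^(4)=-1; μ^(5)=-7

((0, 0, 0, 1, 0); (0, 0, 0, 1, 1); (0, 2, 2, 0, 0); (0, 0, 1, 0, 2); (2, 0, 0, 0, 0))


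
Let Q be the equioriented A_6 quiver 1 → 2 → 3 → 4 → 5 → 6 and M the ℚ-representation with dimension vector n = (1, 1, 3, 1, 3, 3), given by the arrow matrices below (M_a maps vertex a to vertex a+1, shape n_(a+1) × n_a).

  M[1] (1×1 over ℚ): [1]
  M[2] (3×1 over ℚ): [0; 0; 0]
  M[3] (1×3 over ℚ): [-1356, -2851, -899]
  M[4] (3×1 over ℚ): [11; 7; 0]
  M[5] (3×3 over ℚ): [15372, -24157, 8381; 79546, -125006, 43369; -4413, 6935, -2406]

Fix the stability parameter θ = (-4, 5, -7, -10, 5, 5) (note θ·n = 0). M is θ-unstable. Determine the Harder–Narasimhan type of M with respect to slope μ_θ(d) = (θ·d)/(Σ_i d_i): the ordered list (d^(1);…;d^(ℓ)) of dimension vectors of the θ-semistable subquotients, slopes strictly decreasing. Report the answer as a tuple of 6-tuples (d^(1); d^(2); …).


Interval decomposition of M: I[1,2], I[3,3]^2, I[3,6], I[5,6]^2.
HN type (ℓ=4): μ^(1)=5; μ^(2)=-4; μ^(3)=-7; μ^(4)=-17/2

((0, 1, 0, 0, 3, 3); (1, 0, 0, 0, 0, 0); (0, 0, 2, 0, 0, 0); (0, 0, 1, 1, 0, 0))


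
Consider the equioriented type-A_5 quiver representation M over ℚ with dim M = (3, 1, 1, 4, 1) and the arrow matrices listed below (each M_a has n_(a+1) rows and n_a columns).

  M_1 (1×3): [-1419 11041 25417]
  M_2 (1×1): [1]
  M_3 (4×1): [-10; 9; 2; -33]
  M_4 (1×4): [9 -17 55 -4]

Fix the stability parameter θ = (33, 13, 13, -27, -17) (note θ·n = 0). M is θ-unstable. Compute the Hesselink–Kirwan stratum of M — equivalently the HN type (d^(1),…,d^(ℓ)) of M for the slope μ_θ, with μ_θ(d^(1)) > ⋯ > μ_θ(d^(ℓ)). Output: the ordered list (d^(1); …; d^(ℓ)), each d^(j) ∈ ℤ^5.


Interval decomposition of M: I[1,1]^2, I[1,5], I[4,4]^3.
HN type (ℓ=3): μ^(1)=33; μ^(2)=3; μ^(3)=-27

((2, 0, 0, 0, 0); (1, 1, 1, 1, 1); (0, 0, 0, 3, 0))


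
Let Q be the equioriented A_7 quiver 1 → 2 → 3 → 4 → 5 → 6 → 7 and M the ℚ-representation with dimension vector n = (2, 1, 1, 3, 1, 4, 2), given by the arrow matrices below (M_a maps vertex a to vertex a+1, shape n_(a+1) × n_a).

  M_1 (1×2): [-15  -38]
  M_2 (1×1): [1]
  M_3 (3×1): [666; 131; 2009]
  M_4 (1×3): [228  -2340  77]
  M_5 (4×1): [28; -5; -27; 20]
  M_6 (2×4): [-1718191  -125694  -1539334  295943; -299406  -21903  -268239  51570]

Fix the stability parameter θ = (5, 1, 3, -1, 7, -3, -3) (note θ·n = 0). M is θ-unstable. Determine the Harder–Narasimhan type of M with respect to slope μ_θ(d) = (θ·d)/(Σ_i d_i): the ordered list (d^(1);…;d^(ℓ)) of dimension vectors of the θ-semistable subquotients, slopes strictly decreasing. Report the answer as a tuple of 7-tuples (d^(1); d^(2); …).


Barcode: M ≅ I[1,1], I[1,6], I[4,4]^2, I[6,6], I[6,7]^2. HN layers by μ_θ (4 steps, strictly decreasing):
  μ^(1)=5; μ^(2)=2; μ^(3)=-1; μ^(4)=-3

((1, 0, 0, 0, 0, 0, 0); (1, 1, 1, 1, 1, 1, 0); (0, 0, 0, 2, 0, 0, 0); (0, 0, 0, 0, 0, 3, 2))


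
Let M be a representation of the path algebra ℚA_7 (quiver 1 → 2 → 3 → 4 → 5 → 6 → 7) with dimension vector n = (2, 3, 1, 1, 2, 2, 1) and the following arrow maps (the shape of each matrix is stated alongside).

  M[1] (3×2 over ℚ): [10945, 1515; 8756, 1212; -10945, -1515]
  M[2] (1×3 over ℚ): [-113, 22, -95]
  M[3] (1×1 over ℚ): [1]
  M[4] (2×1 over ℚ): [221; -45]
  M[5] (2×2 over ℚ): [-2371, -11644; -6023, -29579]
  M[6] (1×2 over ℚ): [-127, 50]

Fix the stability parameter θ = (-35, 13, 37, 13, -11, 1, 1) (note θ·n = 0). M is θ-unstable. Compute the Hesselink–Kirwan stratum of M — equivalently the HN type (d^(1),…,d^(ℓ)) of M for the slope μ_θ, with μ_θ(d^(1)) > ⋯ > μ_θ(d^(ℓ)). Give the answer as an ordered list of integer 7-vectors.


Via rank(M_{q-1}∘⋯∘M_p): M ≅ I[1,1], I[1,7], I[2,2]^2, I[5,6].
μ_θ-semistable layers: μ^(1)=13; μ^(2)=9; μ^(3)=1; μ^(4)=-11; μ^(5)=-35

((0, 2, 0, 0, 0, 0, 0); (0, 1, 1, 1, 1, 1, 1); (0, 0, 0, 0, 0, 1, 0); (0, 0, 0, 0, 1, 0, 0); (2, 0, 0, 0, 0, 0, 0))


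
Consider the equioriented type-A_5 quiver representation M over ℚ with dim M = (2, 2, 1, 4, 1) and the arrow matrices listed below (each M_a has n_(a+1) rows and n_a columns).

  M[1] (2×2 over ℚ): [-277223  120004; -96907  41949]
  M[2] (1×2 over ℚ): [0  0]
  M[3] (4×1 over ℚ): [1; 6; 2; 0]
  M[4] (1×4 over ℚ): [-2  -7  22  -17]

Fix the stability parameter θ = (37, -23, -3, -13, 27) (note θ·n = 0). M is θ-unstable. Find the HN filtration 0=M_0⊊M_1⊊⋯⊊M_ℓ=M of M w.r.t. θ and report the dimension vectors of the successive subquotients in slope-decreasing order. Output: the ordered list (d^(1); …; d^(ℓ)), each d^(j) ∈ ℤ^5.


Via rank(M_{q-1}∘⋯∘M_p): M ≅ I[1,2]^2, I[3,4], I[4,4]^2, I[4,5].
μ_θ-semistable layers: μ^(1)=27; μ^(2)=7; μ^(3)=-8; μ^(4)=-13

((0, 0, 0, 0, 1); (2, 2, 0, 0, 0); (0, 0, 1, 1, 0); (0, 0, 0, 3, 0))


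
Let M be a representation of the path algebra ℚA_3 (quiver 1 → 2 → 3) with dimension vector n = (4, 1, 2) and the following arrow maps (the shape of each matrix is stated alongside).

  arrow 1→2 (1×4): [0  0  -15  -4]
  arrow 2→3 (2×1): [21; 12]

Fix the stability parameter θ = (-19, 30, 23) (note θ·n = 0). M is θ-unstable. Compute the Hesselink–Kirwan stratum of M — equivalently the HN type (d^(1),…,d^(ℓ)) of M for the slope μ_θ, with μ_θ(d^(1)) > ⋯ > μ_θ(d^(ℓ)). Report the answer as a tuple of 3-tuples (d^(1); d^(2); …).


Barcode: M ≅ I[1,1]^3, I[1,3], I[3,3]. HN layers by μ_θ (3 steps, strictly decreasing):
  μ^(1)=53/2; μ^(2)=23; μ^(3)=-19

((0, 1, 1); (0, 0, 1); (4, 0, 0))


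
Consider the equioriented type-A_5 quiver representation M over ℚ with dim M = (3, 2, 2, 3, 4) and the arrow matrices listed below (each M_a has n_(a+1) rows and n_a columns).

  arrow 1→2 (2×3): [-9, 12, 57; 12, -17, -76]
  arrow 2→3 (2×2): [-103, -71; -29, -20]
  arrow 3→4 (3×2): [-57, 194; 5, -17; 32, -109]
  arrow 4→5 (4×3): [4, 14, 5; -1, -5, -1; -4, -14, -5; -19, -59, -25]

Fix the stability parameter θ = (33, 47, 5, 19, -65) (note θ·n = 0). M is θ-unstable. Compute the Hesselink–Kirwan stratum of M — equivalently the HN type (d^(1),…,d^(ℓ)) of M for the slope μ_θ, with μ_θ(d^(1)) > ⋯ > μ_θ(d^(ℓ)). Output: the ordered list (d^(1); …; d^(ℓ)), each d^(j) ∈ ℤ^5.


Interval decomposition of M: I[1,1], I[1,4], I[1,5], I[4,5], I[5,5]^2.
HN type (ℓ=5): μ^(1)=33; μ^(2)=26; μ^(3)=39/5; μ^(4)=-23; μ^(5)=-65

((1, 0, 0, 0, 0); (1, 1, 1, 1, 0); (1, 1, 1, 1, 1); (0, 0, 0, 1, 1); (0, 0, 0, 0, 2))


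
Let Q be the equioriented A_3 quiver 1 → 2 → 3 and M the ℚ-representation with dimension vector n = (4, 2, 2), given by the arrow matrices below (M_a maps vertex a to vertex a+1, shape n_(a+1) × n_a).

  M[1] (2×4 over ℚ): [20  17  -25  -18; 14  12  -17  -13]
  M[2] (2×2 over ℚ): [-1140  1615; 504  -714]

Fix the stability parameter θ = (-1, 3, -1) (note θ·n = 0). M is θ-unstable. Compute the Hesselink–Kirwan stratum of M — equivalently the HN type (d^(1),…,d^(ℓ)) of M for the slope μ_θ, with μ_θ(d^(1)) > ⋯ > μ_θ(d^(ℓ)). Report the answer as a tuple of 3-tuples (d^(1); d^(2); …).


Interval decomposition of M: I[1,1]^2, I[1,2], I[1,3], I[3,3].
HN type (ℓ=3): μ^(1)=3; μ^(2)=1; μ^(3)=-1

((0, 1, 0); (0, 1, 1); (4, 0, 1))


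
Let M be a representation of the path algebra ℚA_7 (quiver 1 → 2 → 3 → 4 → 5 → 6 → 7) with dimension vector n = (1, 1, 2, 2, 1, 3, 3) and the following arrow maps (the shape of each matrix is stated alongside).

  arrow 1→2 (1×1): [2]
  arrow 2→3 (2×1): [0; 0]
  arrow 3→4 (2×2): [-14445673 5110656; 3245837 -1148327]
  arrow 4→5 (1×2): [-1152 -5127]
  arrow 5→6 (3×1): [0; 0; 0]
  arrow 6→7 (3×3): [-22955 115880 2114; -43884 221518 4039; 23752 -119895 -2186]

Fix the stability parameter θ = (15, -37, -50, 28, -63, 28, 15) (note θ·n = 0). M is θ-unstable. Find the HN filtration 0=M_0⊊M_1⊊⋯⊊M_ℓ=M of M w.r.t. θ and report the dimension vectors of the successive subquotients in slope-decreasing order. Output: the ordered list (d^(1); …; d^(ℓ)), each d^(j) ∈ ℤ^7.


Interval decomposition of M: I[1,2], I[3,4], I[3,5], I[6,7]^3.
HN type (ℓ=5): μ^(1)=28; μ^(2)=43/2; μ^(3)=-11; μ^(4)=-35/2; μ^(5)=-50

((0, 0, 0, 1, 0, 0, 0); (0, 0, 0, 0, 0, 3, 3); (1, 1, 0, 0, 0, 0, 0); (0, 0, 0, 1, 1, 0, 0); (0, 0, 2, 0, 0, 0, 0))
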